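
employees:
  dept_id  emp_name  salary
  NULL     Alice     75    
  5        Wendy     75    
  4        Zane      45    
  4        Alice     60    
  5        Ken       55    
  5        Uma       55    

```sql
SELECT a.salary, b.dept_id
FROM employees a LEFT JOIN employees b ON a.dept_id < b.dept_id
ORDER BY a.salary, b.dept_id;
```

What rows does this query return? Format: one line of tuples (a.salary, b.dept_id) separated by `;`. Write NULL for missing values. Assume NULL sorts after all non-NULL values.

(45, 5); (45, 5); (45, 5); (55, NULL); (55, NULL); (60, 5); (60, 5); (60, 5); (75, NULL); (75, NULL)

LEFT JOIN keeps every row from `employees a`; unmatched rows get NULL for `employees b`'s columns.
Matching on a.dept_id < b.dept_id. A NULL in a compared column never satisfies the condition.
- a row (dept_id=NULL): no match → kept, b columns NULL.
- a row (dept_id=5): no match → kept, b columns NULL.
- a row (dept_id=4): matches 3 b row(s) → 3 output row(s).
- a row (dept_id=4): matches 3 b row(s) → 3 output row(s).
- a row (dept_id=5): no match → kept, b columns NULL.
- a row (dept_id=5): no match → kept, b columns NULL.
After projecting and ordering:
a.salary | b.dept_id
45 | 5
45 | 5
45 | 5
55 | NULL
55 | NULL
60 | 5
60 | 5
60 | 5
75 | NULL
75 | NULL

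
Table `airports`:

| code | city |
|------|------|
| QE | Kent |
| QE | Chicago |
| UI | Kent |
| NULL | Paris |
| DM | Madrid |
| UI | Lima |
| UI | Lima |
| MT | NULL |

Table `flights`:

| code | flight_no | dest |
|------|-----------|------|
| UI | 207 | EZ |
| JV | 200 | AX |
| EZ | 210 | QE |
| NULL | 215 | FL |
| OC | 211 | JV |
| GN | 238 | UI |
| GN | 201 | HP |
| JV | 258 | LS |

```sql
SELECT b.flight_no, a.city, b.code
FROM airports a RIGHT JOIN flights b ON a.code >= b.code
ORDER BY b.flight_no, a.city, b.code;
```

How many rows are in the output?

RIGHT JOIN keeps every row from `flights`; unmatched rows get NULL for `airports`'s columns.
Matching on a.code >= b.code. A NULL in a compared column never satisfies the condition.
Matched pairs: 38; unmatched b rows kept: 1.
Total: 38 matched + 1 padded = 39 rows.

39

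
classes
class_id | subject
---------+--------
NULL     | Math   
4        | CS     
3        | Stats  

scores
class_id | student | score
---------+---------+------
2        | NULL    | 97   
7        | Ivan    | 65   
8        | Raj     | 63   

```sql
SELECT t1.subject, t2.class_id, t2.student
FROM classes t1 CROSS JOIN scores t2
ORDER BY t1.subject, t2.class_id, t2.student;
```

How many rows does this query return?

9

CROSS JOIN pairs every row of `classes` with every row of `scores`: 3 × 3 = 9 rows.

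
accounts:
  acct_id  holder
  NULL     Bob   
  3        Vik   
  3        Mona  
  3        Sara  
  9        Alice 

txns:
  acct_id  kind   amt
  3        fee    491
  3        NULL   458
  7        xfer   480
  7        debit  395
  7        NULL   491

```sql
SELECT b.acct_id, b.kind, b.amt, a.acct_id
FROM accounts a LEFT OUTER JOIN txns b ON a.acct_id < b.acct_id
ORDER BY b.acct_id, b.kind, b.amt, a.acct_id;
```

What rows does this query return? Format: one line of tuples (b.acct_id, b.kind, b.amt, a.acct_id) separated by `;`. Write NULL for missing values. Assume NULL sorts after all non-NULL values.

(7, debit, 395, 3); (7, debit, 395, 3); (7, debit, 395, 3); (7, xfer, 480, 3); (7, xfer, 480, 3); (7, xfer, 480, 3); (7, NULL, 491, 3); (7, NULL, 491, 3); (7, NULL, 491, 3); (NULL, NULL, NULL, 9); (NULL, NULL, NULL, NULL)

LEFT JOIN keeps every row from `accounts`; unmatched rows get NULL for `txns`'s columns.
Matching on a.acct_id < b.acct_id. A NULL in a compared column never satisfies the condition.
- acct_id=NULL: no b row matches, row kept with b columns NULL.
- acct_id=3: 3 matching b row(s), so 3 row(s) emitted.
- acct_id=3: 3 matching b row(s), so 3 row(s) emitted.
- acct_id=3: 3 matching b row(s), so 3 row(s) emitted.
- acct_id=9: no b row matches, row kept with b columns NULL.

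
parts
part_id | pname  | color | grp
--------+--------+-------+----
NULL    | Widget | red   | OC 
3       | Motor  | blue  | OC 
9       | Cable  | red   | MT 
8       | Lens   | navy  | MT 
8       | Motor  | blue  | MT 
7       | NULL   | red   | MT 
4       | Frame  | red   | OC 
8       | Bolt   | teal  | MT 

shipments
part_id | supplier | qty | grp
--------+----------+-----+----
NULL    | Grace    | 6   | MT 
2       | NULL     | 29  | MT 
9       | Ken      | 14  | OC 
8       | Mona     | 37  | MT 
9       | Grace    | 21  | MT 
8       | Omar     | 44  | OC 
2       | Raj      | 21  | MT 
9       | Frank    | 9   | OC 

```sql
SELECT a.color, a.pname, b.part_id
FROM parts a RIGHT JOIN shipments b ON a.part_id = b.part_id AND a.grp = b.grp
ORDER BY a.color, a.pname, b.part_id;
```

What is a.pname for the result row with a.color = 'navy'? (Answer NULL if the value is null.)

Lens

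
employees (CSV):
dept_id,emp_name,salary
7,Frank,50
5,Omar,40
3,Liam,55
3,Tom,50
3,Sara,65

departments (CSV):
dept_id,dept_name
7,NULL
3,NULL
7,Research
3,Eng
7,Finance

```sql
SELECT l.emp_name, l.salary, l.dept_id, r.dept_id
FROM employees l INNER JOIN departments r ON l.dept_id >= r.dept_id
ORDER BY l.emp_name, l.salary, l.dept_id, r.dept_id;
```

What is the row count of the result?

INNER JOIN keeps only pairs where the ON condition holds.
Matching on l.dept_id >= r.dept_id.
Matched pairs: 13.
Total: 13 rows.

13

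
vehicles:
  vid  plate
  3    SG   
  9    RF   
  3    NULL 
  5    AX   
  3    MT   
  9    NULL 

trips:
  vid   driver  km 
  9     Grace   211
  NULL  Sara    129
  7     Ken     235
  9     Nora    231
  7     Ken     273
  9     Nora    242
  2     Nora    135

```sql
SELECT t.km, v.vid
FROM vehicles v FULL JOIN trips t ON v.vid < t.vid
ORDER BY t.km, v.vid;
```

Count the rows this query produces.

24

FULL OUTER JOIN keeps every row from both sides; unmatched rows get NULL for the other side's columns.
Matching on v.vid < t.vid. A NULL in a compared column never satisfies the condition.
- vid=3: 5 matching t row(s), so 5 row(s) emitted.
- vid=9: no t row matches, row kept with t columns NULL.
- vid=3: 5 matching t row(s), so 5 row(s) emitted.
- vid=5: 5 matching t row(s), so 5 row(s) emitted.
- vid=3: 5 matching t row(s), so 5 row(s) emitted.
- vid=9: no t row matches, row kept with t columns NULL.
- 2 t row(s) had no v match → kept, v columns NULL.
Total: 20 matched + 4 padded = 24 rows.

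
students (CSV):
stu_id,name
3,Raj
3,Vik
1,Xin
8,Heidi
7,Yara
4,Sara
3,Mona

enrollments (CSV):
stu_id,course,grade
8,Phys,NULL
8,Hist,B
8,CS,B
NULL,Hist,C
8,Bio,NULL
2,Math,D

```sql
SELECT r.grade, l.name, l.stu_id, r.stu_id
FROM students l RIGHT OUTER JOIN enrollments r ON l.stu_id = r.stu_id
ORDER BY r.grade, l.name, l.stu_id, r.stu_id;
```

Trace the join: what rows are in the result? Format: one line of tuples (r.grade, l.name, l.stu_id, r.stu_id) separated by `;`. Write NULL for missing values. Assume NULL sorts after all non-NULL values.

(B, Heidi, 8, 8); (B, Heidi, 8, 8); (C, NULL, NULL, NULL); (D, NULL, NULL, 2); (NULL, Heidi, 8, 8); (NULL, Heidi, 8, 8)

RIGHT JOIN keeps every row from `enrollments`; unmatched rows get NULL for `students`'s columns.
Matching on l.stu_id = r.stu_id. A NULL in a compared column never satisfies the condition.
- l row (stu_id=3): no match.
- l row (stu_id=3): no match.
- l row (stu_id=1): no match.
- l row (stu_id=8): matches 4 r row(s) → 4 output row(s).
- l row (stu_id=7): no match.
- l row (stu_id=4): no match.
- l row (stu_id=3): no match.
- plus 2 unmatched r row(s), each kept with NULL l columns.
After projecting and ordering:
r.grade | l.name | l.stu_id | r.stu_id
B | Heidi | 8 | 8
B | Heidi | 8 | 8
C | NULL | NULL | NULL
D | NULL | NULL | 2
NULL | Heidi | 8 | 8
NULL | Heidi | 8 | 8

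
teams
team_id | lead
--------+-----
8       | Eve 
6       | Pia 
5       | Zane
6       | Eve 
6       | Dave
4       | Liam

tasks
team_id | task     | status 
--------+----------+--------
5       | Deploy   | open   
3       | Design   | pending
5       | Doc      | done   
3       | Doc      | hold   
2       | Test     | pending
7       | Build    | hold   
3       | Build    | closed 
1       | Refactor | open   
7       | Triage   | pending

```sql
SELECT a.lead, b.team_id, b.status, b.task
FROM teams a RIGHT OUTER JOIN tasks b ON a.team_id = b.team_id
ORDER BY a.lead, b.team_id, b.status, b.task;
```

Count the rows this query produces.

9

RIGHT JOIN keeps every row from `tasks`; unmatched rows get NULL for `teams`'s columns.
Matching on a.team_id = b.team_id.
- a row (team_id=8): no match.
- a row (team_id=6): no match.
- a row (team_id=5): matches 2 b row(s) → 2 output row(s).
- a row (team_id=6): no match.
- a row (team_id=6): no match.
- a row (team_id=4): no match.
- 7 row(s) from b found no a partner → padded with NULL.
Total: 2 matched + 7 padded = 9 rows.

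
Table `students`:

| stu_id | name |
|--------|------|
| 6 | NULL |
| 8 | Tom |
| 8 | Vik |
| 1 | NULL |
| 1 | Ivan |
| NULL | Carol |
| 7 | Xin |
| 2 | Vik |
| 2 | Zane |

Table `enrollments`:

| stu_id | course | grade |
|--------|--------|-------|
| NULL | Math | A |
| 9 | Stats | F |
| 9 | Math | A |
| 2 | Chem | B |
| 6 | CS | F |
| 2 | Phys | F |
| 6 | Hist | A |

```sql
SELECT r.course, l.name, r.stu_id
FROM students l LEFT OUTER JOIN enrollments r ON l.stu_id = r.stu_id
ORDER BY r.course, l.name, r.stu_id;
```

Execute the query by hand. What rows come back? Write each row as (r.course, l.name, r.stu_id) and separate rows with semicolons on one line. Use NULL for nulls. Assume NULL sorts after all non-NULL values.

(CS, NULL, 6); (Chem, Vik, 2); (Chem, Zane, 2); (Hist, NULL, 6); (Phys, Vik, 2); (Phys, Zane, 2); (NULL, Carol, NULL); (NULL, Ivan, NULL); (NULL, Tom, NULL); (NULL, Vik, NULL); (NULL, Xin, NULL); (NULL, NULL, NULL)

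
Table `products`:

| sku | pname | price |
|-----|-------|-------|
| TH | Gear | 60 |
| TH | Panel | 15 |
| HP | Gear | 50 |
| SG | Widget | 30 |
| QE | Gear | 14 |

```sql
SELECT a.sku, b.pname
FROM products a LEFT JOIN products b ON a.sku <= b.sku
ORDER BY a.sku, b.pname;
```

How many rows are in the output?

LEFT JOIN keeps every row from `products a`; unmatched rows get NULL for `products b`'s columns.
Matching on a.sku <= b.sku.
- a[0] sku=TH → 2 match(es) in b → 2 row(s).
- a[1] sku=TH → 2 match(es) in b → 2 row(s).
- a[2] sku=HP → 5 match(es) in b → 5 row(s).
- a[3] sku=SG → 3 match(es) in b → 3 row(s).
- a[4] sku=QE → 4 match(es) in b → 4 row(s).
Total: 16 rows.

16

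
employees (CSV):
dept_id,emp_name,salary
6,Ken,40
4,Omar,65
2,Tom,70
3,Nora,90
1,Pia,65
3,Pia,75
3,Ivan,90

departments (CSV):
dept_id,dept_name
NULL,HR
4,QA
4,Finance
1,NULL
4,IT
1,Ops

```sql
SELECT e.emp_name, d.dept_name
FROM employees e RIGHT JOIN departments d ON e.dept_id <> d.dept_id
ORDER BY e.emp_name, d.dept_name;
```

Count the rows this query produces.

31

RIGHT JOIN keeps every row from `departments`; unmatched rows get NULL for `employees`'s columns.
Matching on e.dept_id <> d.dept_id. A NULL in a compared column never satisfies the condition.
Matched pairs: 30; unmatched d rows kept: 1.
Total: 30 matched + 1 padded = 31 rows.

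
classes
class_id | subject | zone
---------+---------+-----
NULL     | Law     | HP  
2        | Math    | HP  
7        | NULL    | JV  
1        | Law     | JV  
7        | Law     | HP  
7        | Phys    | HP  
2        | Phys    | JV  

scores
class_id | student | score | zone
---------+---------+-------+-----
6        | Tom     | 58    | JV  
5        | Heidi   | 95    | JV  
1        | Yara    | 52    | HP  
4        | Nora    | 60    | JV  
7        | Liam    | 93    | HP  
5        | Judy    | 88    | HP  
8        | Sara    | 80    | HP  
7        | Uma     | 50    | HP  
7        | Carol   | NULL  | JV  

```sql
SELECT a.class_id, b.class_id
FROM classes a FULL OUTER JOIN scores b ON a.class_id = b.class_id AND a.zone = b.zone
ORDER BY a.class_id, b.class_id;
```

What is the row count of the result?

15

FULL OUTER JOIN keeps every row from both sides; unmatched rows get NULL for the other side's columns.
Matching on a.class_id = b.class_id AND a.zone = b.zone. A NULL in a compared column never satisfies the condition.
Matched pairs: 5; unmatched a rows kept: 4; unmatched b rows kept: 6.
Total: 5 matched + 10 padded = 15 rows.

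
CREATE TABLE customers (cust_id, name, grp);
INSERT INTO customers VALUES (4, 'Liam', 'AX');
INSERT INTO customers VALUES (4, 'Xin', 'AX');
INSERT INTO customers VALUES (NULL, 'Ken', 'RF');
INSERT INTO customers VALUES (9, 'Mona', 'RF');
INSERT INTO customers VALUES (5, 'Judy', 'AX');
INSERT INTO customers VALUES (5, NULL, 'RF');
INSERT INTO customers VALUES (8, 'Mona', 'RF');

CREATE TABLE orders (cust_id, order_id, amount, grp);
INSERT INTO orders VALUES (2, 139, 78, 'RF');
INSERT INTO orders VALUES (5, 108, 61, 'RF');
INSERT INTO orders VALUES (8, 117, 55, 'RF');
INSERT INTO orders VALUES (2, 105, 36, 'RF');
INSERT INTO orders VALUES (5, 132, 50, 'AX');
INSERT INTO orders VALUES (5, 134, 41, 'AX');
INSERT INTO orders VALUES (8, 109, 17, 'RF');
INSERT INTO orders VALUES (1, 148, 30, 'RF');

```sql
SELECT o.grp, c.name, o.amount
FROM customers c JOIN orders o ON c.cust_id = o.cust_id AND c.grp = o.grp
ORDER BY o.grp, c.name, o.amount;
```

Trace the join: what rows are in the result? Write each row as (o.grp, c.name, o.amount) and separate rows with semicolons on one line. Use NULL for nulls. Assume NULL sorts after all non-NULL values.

(AX, Judy, 41); (AX, Judy, 50); (RF, Mona, 17); (RF, Mona, 55); (RF, NULL, 61)

INNER JOIN keeps only pairs where the ON condition holds.
Matching on c.cust_id = o.cust_id AND c.grp = o.grp. A NULL in a compared column never satisfies the condition.
Matched pairs: 5.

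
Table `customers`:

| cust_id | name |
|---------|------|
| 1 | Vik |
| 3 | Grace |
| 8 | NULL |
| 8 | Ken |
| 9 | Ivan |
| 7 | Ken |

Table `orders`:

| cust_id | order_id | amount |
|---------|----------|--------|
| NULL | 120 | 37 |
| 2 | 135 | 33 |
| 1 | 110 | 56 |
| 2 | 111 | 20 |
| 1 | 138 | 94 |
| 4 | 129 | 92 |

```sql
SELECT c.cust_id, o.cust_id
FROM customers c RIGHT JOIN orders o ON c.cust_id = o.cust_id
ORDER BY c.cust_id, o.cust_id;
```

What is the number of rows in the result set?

RIGHT JOIN keeps every row from `orders`; unmatched rows get NULL for `customers`'s columns.
Matching on c.cust_id = o.cust_id. A NULL in a compared column never satisfies the condition.
- c[0] cust_id=1 → 2 match(es) in o → 2 row(s).
- c[1] cust_id=3 → no match.
- c[2] cust_id=8 → no match.
- c[3] cust_id=8 → no match.
- c[4] cust_id=9 → no match.
- c[5] cust_id=7 → no match.
- 4 o row(s) had no c match → kept, c columns NULL.
Total: 2 matched + 4 padded = 6 rows.

6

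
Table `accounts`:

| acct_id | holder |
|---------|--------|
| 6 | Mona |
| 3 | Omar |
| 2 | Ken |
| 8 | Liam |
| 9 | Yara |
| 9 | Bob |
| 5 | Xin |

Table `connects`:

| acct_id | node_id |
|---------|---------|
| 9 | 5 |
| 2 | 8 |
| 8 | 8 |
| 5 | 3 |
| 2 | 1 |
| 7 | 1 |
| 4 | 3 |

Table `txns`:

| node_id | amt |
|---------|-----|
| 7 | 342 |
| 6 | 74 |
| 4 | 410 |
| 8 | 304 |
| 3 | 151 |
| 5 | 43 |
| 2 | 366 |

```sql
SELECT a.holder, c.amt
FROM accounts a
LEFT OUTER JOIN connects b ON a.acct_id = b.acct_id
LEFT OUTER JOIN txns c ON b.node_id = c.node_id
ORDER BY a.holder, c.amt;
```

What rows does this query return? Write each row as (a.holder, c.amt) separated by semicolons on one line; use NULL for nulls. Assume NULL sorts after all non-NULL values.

(Bob, 43); (Ken, 304); (Ken, NULL); (Liam, 304); (Mona, NULL); (Omar, NULL); (Xin, 151); (Yara, 43)

Joins associate left-to-right: accounts LEFT JOIN connects on acct_id gives 8 intermediate row(s).
Then LEFT JOIN `txns c` on node_id: each of those 8 rows is kept; rows whose b.node_id has no match in c get NULL for c's columns.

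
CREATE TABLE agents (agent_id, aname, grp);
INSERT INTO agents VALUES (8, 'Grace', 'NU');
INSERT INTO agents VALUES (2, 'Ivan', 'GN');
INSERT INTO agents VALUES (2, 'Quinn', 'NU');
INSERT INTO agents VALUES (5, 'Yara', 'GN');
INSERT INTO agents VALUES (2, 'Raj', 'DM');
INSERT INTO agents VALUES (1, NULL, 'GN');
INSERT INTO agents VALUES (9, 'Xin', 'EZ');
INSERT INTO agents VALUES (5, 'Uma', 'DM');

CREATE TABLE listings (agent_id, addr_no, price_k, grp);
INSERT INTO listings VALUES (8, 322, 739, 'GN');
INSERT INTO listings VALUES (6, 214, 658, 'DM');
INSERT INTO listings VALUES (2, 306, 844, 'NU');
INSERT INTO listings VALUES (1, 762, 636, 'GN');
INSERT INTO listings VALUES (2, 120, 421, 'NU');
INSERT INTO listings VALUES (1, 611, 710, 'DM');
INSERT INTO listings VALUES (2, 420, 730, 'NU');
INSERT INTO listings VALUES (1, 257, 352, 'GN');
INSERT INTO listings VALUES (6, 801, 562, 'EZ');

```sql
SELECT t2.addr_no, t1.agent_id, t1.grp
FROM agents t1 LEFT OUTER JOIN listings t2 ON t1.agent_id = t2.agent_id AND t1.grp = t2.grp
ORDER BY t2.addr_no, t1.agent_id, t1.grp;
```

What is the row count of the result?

LEFT JOIN keeps every row from `agents`; unmatched rows get NULL for `listings`'s columns.
Matching on t1.agent_id = t2.agent_id AND t1.grp = t2.grp.
- t1 row (agent_id=8, grp=NU): no match → kept, t2 columns NULL.
- t1 row (agent_id=2, grp=GN): no match → kept, t2 columns NULL.
- t1 row (agent_id=2, grp=NU): matches 3 t2 row(s) → 3 output row(s).
- t1 row (agent_id=5, grp=GN): no match → kept, t2 columns NULL.
- t1 row (agent_id=2, grp=DM): no match → kept, t2 columns NULL.
- t1 row (agent_id=1, grp=GN): matches 2 t2 row(s) → 2 output row(s).
- t1 row (agent_id=9, grp=EZ): no match → kept, t2 columns NULL.
- t1 row (agent_id=5, grp=DM): no match → kept, t2 columns NULL.
Total: 5 matched + 6 padded = 11 rows.

11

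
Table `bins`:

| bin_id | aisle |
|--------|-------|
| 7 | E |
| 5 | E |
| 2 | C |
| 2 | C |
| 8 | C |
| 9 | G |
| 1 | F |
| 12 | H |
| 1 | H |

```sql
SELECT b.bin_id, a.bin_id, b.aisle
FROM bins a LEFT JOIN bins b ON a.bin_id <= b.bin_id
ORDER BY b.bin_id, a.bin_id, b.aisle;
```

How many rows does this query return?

LEFT JOIN keeps every row from `bins a`; unmatched rows get NULL for `bins b`'s columns.
Matching on a.bin_id <= b.bin_id.
- a[0] bin_id=7 → 4 match(es) in b → 4 row(s).
- a[1] bin_id=5 → 5 match(es) in b → 5 row(s).
- a[2] bin_id=2 → 7 match(es) in b → 7 row(s).
- a[3] bin_id=2 → 7 match(es) in b → 7 row(s).
- a[4] bin_id=8 → 3 match(es) in b → 3 row(s).
- a[5] bin_id=9 → 2 match(es) in b → 2 row(s).
- a[6] bin_id=1 → 9 match(es) in b → 9 row(s).
- a[7] bin_id=12 → 1 match(es) in b → 1 row(s).
- a[8] bin_id=1 → 9 match(es) in b → 9 row(s).
Total: 47 rows.

47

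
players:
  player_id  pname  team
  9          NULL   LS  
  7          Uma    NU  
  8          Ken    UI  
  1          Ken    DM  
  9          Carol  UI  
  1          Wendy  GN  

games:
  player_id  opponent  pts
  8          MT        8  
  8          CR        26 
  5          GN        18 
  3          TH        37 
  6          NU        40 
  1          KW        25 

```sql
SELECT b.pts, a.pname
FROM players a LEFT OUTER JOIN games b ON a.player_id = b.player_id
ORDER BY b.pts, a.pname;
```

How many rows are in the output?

7

LEFT JOIN keeps every row from `players`; unmatched rows get NULL for `games`'s columns.
Matching on a.player_id = b.player_id.
- player_id=9: no b row matches, row kept with b columns NULL.
- player_id=7: no b row matches, row kept with b columns NULL.
- player_id=8: 2 matching b row(s), so 2 row(s) emitted.
- player_id=1: 1 matching b row(s), so 1 row(s) emitted.
- player_id=9: no b row matches, row kept with b columns NULL.
- player_id=1: 1 matching b row(s), so 1 row(s) emitted.
Total: 4 matched + 3 padded = 7 rows.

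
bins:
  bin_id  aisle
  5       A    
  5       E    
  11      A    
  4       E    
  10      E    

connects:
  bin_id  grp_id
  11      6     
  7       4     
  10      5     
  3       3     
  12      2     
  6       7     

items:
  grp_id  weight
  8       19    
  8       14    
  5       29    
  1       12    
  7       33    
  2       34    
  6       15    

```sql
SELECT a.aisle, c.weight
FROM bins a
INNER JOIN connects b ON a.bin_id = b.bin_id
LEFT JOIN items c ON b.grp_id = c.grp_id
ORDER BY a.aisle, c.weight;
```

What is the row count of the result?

2

Joins associate left-to-right: bins INNER JOIN connects on bin_id gives 2 intermediate row(s).
Then LEFT JOIN `items c` on grp_id: each of those 2 rows is kept; rows whose b.grp_id has no match in c get NULL for c's columns.
Result: 2 row(s).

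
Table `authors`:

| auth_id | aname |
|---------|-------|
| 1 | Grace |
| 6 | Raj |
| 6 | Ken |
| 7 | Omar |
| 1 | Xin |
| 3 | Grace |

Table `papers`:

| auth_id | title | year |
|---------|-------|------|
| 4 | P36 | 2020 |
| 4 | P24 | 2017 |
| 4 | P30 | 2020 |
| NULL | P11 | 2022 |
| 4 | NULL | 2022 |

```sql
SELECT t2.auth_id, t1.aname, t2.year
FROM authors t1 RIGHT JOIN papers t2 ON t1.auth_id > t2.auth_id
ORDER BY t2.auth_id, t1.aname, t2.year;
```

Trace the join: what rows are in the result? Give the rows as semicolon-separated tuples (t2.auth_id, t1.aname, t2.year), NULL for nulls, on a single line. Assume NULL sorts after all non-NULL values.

RIGHT JOIN keeps every row from `papers`; unmatched rows get NULL for `authors`'s columns.
Matching on t1.auth_id > t2.auth_id. A NULL in a compared column never satisfies the condition.
- t1 row (auth_id=1): no match.
- t1 row (auth_id=6): matches 4 t2 row(s) → 4 output row(s).
- t1 row (auth_id=6): matches 4 t2 row(s) → 4 output row(s).
- t1 row (auth_id=7): matches 4 t2 row(s) → 4 output row(s).
- t1 row (auth_id=1): no match.
- t1 row (auth_id=3): no match.
- 1 t2 row(s) had no t1 match → kept, t1 columns NULL.

(4, Ken, 2017); (4, Ken, 2020); (4, Ken, 2020); (4, Ken, 2022); (4, Omar, 2017); (4, Omar, 2020); (4, Omar, 2020); (4, Omar, 2022); (4, Raj, 2017); (4, Raj, 2020); (4, Raj, 2020); (4, Raj, 2022); (NULL, NULL, 2022)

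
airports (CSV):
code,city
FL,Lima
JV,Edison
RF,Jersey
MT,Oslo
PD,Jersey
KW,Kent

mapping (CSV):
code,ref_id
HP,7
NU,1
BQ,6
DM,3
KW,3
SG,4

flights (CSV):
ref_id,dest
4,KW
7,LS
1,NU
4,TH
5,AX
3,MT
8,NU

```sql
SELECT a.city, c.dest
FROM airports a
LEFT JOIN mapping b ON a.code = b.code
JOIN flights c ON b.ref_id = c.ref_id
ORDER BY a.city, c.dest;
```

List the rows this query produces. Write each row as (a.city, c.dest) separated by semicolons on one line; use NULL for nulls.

(Kent, MT)

Evaluate left to right. First `airports a LEFT JOIN mapping b` on code: 6 row(s).
Then INNER JOIN `flights c` on ref_id: keep only rows whose b.ref_id appears in c.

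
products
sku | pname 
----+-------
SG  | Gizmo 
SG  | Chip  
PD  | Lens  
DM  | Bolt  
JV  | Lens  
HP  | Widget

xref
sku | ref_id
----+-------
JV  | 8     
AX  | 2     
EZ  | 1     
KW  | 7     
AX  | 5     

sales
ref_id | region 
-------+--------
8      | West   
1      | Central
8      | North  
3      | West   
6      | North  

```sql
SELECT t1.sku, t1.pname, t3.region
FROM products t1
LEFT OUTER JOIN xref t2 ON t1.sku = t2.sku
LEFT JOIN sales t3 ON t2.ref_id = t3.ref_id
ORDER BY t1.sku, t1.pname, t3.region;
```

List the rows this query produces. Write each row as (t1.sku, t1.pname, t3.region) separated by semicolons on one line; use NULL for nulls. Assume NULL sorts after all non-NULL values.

(DM, Bolt, NULL); (HP, Widget, NULL); (JV, Lens, North); (JV, Lens, West); (PD, Lens, NULL); (SG, Chip, NULL); (SG, Gizmo, NULL)

Joins associate left-to-right: products LEFT JOIN xref on sku gives 6 intermediate row(s).
Then LEFT JOIN `sales t3` on ref_id: each of those 6 rows is kept; rows whose t2.ref_id has no match in t3 get NULL for t3's columns.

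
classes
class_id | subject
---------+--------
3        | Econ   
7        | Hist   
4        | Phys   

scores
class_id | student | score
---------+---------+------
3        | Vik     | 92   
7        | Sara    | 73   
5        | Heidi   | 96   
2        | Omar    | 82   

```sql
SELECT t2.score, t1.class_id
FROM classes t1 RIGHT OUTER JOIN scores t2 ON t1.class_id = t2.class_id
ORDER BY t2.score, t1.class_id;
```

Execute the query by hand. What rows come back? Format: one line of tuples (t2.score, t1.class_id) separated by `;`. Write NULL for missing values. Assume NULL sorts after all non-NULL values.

(73, 7); (82, NULL); (92, 3); (96, NULL)

RIGHT JOIN keeps every row from `scores`; unmatched rows get NULL for `classes`'s columns.
Matching on t1.class_id = t2.class_id.
- t1[0] class_id=3 → 1 match(es) in t2 → 1 row(s).
- t1[1] class_id=7 → 1 match(es) in t2 → 1 row(s).
- t1[2] class_id=4 → no match.
- plus 2 unmatched t2 row(s), each kept with NULL t1 columns.
After projecting and ordering:
t2.score | t1.class_id
73 | 7
82 | NULL
92 | 3
96 | NULL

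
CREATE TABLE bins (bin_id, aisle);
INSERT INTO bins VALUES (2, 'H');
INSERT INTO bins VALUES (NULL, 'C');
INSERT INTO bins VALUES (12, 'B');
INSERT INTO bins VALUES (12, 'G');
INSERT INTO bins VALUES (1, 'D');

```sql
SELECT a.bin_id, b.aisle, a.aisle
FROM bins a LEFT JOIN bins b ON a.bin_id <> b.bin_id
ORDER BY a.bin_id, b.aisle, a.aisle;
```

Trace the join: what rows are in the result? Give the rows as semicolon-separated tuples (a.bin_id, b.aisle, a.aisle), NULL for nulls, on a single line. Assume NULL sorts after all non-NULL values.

(1, B, D); (1, G, D); (1, H, D); (2, B, H); (2, D, H); (2, G, H); (12, D, B); (12, D, G); (12, H, B); (12, H, G); (NULL, NULL, C)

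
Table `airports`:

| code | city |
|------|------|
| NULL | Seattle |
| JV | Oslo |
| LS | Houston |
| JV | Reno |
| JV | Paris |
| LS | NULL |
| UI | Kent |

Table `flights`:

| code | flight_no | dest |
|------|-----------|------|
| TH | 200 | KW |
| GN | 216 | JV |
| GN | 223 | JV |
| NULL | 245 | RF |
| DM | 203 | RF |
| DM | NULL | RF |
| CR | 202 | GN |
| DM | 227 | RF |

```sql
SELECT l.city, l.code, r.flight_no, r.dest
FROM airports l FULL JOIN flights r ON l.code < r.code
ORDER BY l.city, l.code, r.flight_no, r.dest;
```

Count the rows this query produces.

FULL OUTER JOIN keeps every row from both sides; unmatched rows get NULL for the other side's columns.
Matching on l.code < r.code. A NULL in a compared column never satisfies the condition.
- code=NULL: no r row matches, row kept with r columns NULL.
- code=JV: 1 matching r row(s), so 1 row(s) emitted.
- code=LS: 1 matching r row(s), so 1 row(s) emitted.
- code=JV: 1 matching r row(s), so 1 row(s) emitted.
- code=JV: 1 matching r row(s), so 1 row(s) emitted.
- code=LS: 1 matching r row(s), so 1 row(s) emitted.
- code=UI: no r row matches, row kept with r columns NULL.
- plus 7 unmatched r row(s), each kept with NULL l columns.
Total: 5 matched + 9 padded = 14 rows.

14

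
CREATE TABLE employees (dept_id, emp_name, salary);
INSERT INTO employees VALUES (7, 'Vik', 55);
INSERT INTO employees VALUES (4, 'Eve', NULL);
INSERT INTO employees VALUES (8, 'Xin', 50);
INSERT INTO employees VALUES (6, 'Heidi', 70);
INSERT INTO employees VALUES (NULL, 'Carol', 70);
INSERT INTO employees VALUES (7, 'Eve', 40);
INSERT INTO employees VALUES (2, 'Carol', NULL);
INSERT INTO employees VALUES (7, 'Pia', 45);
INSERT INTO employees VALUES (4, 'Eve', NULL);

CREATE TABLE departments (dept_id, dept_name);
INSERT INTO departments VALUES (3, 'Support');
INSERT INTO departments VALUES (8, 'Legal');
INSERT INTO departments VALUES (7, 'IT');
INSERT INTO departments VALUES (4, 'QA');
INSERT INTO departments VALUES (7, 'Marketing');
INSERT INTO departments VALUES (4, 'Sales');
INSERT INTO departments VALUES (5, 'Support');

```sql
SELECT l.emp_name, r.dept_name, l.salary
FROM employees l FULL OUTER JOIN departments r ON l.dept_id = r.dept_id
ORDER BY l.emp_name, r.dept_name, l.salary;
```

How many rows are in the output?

FULL OUTER JOIN keeps every row from both sides; unmatched rows get NULL for the other side's columns.
Matching on l.dept_id = r.dept_id. A NULL in a compared column never satisfies the condition.
- l[0] dept_id=7 → 2 match(es) in r → 2 row(s).
- l[1] dept_id=4 → 2 match(es) in r → 2 row(s).
- l[2] dept_id=8 → 1 match(es) in r → 1 row(s).
- l[3] dept_id=6 → no match; kept with NULLs on the r side.
- l[4] dept_id=NULL → no match; kept with NULLs on the r side.
- l[5] dept_id=7 → 2 match(es) in r → 2 row(s).
- l[6] dept_id=2 → no match; kept with NULLs on the r side.
- l[7] dept_id=7 → 2 match(es) in r → 2 row(s).
- l[8] dept_id=4 → 2 match(es) in r → 2 row(s).
- plus 2 unmatched r row(s), each kept with NULL l columns.
Total: 11 matched + 5 padded = 16 rows.

16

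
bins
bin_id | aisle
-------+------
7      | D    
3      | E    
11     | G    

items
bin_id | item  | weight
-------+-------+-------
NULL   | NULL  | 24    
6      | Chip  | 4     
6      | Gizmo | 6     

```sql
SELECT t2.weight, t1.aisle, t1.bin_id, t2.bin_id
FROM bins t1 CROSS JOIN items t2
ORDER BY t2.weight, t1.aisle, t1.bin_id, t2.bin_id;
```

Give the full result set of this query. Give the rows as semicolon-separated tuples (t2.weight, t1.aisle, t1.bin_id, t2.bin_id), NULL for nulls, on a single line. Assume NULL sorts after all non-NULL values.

(4, D, 7, 6); (4, E, 3, 6); (4, G, 11, 6); (6, D, 7, 6); (6, E, 3, 6); (6, G, 11, 6); (24, D, 7, NULL); (24, E, 3, NULL); (24, G, 11, NULL)

CROSS JOIN pairs every row of `bins` with every row of `items`: 3 × 3 = 9 rows.
After projecting and ordering:
t2.weight | t1.aisle | t1.bin_id | t2.bin_id
4 | D | 7 | 6
4 | E | 3 | 6
4 | G | 11 | 6
6 | D | 7 | 6
6 | E | 3 | 6
6 | G | 11 | 6
24 | D | 7 | NULL
24 | E | 3 | NULL
24 | G | 11 | NULL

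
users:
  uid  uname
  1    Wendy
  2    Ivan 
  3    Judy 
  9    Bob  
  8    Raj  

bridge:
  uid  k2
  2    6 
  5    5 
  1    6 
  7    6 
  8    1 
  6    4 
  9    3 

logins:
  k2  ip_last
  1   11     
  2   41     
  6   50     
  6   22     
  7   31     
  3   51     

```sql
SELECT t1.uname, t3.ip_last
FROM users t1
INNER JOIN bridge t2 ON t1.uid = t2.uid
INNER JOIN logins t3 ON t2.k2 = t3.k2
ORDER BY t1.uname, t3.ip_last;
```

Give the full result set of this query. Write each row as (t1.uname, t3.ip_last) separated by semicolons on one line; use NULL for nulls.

Evaluate left to right. First `users t1 INNER JOIN bridge t2` on uid: 4 row(s).
Then INNER JOIN `logins t3` on k2: keep only rows whose t2.k2 appears in t3.

(Bob, 51); (Ivan, 22); (Ivan, 50); (Raj, 11); (Wendy, 22); (Wendy, 50)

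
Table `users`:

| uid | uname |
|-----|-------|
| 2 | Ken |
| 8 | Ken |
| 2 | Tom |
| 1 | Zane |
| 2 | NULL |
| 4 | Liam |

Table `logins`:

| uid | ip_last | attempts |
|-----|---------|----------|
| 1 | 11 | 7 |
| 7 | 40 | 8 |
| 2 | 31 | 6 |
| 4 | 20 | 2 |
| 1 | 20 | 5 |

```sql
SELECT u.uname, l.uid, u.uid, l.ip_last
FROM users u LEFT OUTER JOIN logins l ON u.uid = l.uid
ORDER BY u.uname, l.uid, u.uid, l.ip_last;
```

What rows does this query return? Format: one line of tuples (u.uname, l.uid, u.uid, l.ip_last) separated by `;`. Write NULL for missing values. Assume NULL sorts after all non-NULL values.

(Ken, 2, 2, 31); (Ken, NULL, 8, NULL); (Liam, 4, 4, 20); (Tom, 2, 2, 31); (Zane, 1, 1, 11); (Zane, 1, 1, 20); (NULL, 2, 2, 31)

LEFT JOIN keeps every row from `users`; unmatched rows get NULL for `logins`'s columns.
Matching on u.uid = l.uid.
- u row (uid=2): matches 1 l row(s) → 1 output row(s).
- u row (uid=8): no match → kept, l columns NULL.
- u row (uid=2): matches 1 l row(s) → 1 output row(s).
- u row (uid=1): matches 2 l row(s) → 2 output row(s).
- u row (uid=2): matches 1 l row(s) → 1 output row(s).
- u row (uid=4): matches 1 l row(s) → 1 output row(s).
After projecting and ordering:
u.uname | l.uid | u.uid | l.ip_last
Ken | 2 | 2 | 31
Ken | NULL | 8 | NULL
Liam | 4 | 4 | 20
Tom | 2 | 2 | 31
Zane | 1 | 1 | 11
Zane | 1 | 1 | 20
NULL | 2 | 2 | 31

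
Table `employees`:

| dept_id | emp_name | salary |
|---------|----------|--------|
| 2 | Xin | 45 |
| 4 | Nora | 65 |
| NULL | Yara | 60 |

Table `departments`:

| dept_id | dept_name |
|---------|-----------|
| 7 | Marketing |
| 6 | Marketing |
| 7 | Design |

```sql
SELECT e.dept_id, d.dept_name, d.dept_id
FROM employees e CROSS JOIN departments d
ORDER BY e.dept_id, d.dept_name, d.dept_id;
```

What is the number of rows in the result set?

9

CROSS JOIN pairs every row of `employees` with every row of `departments`: 3 × 3 = 9 rows.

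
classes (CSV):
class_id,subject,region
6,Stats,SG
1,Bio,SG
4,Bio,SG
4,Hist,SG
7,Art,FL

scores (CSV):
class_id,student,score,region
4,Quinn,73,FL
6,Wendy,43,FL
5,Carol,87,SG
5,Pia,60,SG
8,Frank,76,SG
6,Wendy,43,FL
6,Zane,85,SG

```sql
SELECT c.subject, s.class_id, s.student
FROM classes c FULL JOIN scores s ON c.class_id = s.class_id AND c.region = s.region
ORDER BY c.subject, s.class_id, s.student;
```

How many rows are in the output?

11

FULL OUTER JOIN keeps every row from both sides; unmatched rows get NULL for the other side's columns.
Matching on c.class_id = s.class_id AND c.region = s.region.
- c row (class_id=6, region=SG): matches 1 s row(s) → 1 output row(s).
- c row (class_id=1, region=SG): no match → kept, s columns NULL.
- c row (class_id=4, region=SG): no match → kept, s columns NULL.
- c row (class_id=4, region=SG): no match → kept, s columns NULL.
- c row (class_id=7, region=FL): no match → kept, s columns NULL.
- 6 row(s) from s found no c partner → padded with NULL.
Total: 1 matched + 10 padded = 11 rows.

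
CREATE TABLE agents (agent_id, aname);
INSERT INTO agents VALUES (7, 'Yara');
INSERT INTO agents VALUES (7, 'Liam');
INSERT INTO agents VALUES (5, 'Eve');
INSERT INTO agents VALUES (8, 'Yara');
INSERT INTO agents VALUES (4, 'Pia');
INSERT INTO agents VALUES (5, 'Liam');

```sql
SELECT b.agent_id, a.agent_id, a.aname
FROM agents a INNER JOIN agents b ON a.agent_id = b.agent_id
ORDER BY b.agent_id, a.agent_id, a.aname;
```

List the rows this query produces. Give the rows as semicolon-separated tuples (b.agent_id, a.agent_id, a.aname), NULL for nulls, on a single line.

(4, 4, Pia); (5, 5, Eve); (5, 5, Eve); (5, 5, Liam); (5, 5, Liam); (7, 7, Liam); (7, 7, Liam); (7, 7, Yara); (7, 7, Yara); (8, 8, Yara)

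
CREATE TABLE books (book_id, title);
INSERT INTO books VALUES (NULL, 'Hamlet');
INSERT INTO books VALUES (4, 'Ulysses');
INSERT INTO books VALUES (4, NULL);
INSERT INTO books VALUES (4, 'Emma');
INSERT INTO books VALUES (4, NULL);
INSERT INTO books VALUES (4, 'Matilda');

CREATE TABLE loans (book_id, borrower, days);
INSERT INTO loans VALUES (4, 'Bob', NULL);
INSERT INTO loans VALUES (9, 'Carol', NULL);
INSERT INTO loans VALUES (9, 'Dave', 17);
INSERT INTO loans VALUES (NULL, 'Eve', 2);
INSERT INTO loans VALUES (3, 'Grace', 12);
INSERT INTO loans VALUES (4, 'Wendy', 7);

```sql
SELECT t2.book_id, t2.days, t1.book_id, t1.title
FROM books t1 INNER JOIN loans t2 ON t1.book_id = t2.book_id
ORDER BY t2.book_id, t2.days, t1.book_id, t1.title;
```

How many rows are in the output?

INNER JOIN keeps only pairs where the ON condition holds.
Matching on t1.book_id = t2.book_id. A NULL in a compared column never satisfies the condition.
Matched pairs: 10.
Total: 10 rows.

10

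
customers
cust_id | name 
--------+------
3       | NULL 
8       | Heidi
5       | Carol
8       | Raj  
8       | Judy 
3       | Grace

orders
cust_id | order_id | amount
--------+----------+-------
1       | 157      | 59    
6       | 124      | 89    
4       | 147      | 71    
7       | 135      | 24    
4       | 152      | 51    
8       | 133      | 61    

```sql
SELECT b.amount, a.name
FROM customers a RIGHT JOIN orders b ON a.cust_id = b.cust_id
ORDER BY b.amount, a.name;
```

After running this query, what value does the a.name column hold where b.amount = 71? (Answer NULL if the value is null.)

RIGHT JOIN keeps every row from `orders`; unmatched rows get NULL for `customers`'s columns.
Matching on a.cust_id = b.cust_id.
Matched pairs: 3; unmatched b rows kept: 5.

NULL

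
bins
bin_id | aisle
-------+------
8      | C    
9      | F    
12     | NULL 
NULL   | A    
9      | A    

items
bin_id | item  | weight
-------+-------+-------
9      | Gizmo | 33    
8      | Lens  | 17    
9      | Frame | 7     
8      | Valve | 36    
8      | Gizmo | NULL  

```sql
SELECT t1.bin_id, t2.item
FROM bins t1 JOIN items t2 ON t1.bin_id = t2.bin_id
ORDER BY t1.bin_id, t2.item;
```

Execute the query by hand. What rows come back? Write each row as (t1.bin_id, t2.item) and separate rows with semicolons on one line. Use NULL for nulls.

INNER JOIN keeps only pairs where the ON condition holds.
Matching on t1.bin_id = t2.bin_id. A NULL in a compared column never satisfies the condition.
- bin_id=8: 3 matching t2 row(s), so 3 row(s) emitted.
- bin_id=9: 2 matching t2 row(s), so 2 row(s) emitted.
- bin_id=12: no matching t2 row, dropped.
- bin_id=NULL: no matching t2 row, dropped.
- bin_id=9: 2 matching t2 row(s), so 2 row(s) emitted.
After projecting and ordering:
t1.bin_id | t2.item
8 | Gizmo
8 | Lens
8 | Valve
9 | Frame
9 | Frame
9 | Gizmo
9 | Gizmo

(8, Gizmo); (8, Lens); (8, Valve); (9, Frame); (9, Frame); (9, Gizmo); (9, Gizmo)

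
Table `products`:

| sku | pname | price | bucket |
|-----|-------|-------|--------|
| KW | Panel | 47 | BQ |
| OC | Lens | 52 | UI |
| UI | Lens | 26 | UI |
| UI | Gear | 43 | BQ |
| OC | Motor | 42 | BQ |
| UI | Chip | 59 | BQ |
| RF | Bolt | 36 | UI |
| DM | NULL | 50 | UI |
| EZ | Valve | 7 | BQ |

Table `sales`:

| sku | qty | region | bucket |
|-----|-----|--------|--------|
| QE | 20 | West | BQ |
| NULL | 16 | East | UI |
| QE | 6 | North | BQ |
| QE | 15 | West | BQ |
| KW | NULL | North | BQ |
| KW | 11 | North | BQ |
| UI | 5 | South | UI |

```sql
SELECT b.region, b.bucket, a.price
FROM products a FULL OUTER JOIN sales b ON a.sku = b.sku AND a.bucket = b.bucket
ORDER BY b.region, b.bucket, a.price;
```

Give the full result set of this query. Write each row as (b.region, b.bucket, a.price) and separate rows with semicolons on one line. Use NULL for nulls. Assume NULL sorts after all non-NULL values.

(East, UI, NULL); (North, BQ, 47); (North, BQ, 47); (North, BQ, NULL); (South, UI, 26); (West, BQ, NULL); (West, BQ, NULL); (NULL, NULL, 7); (NULL, NULL, 36); (NULL, NULL, 42); (NULL, NULL, 43); (NULL, NULL, 50); (NULL, NULL, 52); (NULL, NULL, 59)

FULL OUTER JOIN keeps every row from both sides; unmatched rows get NULL for the other side's columns.
Matching on a.sku = b.sku AND a.bucket = b.bucket. A NULL in a compared column never satisfies the condition.
Matched pairs: 3; unmatched a rows kept: 7; unmatched b rows kept: 4.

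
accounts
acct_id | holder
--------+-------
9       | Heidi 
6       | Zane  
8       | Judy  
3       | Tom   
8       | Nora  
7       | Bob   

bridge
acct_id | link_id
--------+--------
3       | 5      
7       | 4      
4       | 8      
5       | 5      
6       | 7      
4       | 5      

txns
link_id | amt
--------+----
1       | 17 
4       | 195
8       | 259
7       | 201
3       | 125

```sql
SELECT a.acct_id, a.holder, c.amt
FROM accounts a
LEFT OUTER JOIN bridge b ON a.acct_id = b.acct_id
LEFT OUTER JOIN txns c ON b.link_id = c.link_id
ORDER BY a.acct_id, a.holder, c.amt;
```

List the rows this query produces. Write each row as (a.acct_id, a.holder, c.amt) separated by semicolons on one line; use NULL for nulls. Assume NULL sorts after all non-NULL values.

Step 1 — a LEFT JOIN b on acct_id → 6 row(s).
Then LEFT JOIN `txns c` on link_id: each of those 6 rows is kept; rows whose b.link_id has no match in c get NULL for c's columns.

(3, Tom, NULL); (6, Zane, 201); (7, Bob, 195); (8, Judy, NULL); (8, Nora, NULL); (9, Heidi, NULL)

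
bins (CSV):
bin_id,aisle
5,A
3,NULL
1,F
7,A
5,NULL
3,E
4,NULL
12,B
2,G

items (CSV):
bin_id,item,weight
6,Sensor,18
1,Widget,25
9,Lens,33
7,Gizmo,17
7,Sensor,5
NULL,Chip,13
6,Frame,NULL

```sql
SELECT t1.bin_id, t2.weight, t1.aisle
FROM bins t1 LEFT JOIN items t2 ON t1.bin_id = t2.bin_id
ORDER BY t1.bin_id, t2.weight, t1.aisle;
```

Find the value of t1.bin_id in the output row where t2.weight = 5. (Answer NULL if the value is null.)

LEFT JOIN keeps every row from `bins`; unmatched rows get NULL for `items`'s columns.
Matching on t1.bin_id = t2.bin_id. A NULL in a compared column never satisfies the condition.
- t1[0] bin_id=5 → no match; kept with NULLs on the t2 side.
- t1[1] bin_id=3 → no match; kept with NULLs on the t2 side.
- t1[2] bin_id=1 → 1 match(es) in t2 → 1 row(s).
- t1[3] bin_id=7 → 2 match(es) in t2 → 2 row(s).
- t1[4] bin_id=5 → no match; kept with NULLs on the t2 side.
- t1[5] bin_id=3 → no match; kept with NULLs on the t2 side.
- t1[6] bin_id=4 → no match; kept with NULLs on the t2 side.
- t1[7] bin_id=12 → no match; kept with NULLs on the t2 side.
- t1[8] bin_id=2 → no match; kept with NULLs on the t2 side.

7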